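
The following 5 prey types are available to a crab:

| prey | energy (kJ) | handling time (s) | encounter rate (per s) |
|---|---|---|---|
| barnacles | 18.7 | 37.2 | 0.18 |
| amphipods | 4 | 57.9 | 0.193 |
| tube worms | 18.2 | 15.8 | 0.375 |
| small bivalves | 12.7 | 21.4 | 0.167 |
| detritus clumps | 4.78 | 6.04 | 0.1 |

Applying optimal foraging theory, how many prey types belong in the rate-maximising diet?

1

E/h in descending order: tube worms 1.15, detritus clumps 0.791, small bivalves 0.593, barnacles 0.503, amphipods 0.0691 kJ/s. The optimal diet is the largest prefix of this list for which every included type satisfies E_i/h_i > R on the types above it.
Rate on top 1: 0.9856. detritus clumps: 0.791 < 0.9856 → exclude; stop.
Optimal diet: tube worms — 1 of 5 types.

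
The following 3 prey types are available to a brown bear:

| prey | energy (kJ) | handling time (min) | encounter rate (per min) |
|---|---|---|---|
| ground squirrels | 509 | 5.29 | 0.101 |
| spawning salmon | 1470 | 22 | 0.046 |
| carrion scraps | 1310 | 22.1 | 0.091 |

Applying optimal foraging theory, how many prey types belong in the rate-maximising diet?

Rank by E/h (kJ/min): ground squirrels 96.2, spawning salmon 66.8, carrion scraps 59.3. Include each in turn until the next type's E/h falls below the running intake rate.
Rate on top 1: 33.51. spawning salmon: 66.8 > 33.51 → include.
Rate on top 2: 46.75. carrion scraps: 59.3 > 46.75 → include.
Optimal diet: ground squirrels, spawning salmon, carrion scraps — 3 of 3 types.

3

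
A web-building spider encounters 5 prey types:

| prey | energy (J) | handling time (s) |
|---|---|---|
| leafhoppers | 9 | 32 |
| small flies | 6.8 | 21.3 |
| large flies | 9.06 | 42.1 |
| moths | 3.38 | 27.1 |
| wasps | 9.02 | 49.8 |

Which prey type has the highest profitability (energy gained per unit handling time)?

small flies

In descending order of E/h:
small flies: 6.8/21.3 = 0.319 J/s
leafhoppers: 9/32 = 0.281 J/s
large flies: 9.06/42.1 = 0.215 J/s
wasps: 9.02/49.8 = 0.181 J/s
moths: 3.38/27.1 = 0.125 J/s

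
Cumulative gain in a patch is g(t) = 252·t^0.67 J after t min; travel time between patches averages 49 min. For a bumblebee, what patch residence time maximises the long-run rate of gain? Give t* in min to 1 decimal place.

99.5 min

Maximise g(t)/(T+t): set derivative to zero → g'(t)(T+t) = g(t).
g'(t) = 0.67·252·t^-0.33. Setting 0.67·252·t^-0.33 = 252·t^0.67/(49+t) gives 0.67(49+t) = t, so 0.33·t = 0.67×49.
t* = 0.67×49/0.33 = 99.48 min.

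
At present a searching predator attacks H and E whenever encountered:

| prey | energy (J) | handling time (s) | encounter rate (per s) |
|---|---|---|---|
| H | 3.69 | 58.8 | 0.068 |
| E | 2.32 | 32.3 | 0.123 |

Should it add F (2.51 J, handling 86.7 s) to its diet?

On H and E alone, R = ΣλE/(1+Σλh) = 0.5363/8.971 = 0.05978 J/s.
Profitability of F: 2.51/86.7 = 0.02895 J/s.
Since 0.02895 < R, time spent handling F is better spent searching.

No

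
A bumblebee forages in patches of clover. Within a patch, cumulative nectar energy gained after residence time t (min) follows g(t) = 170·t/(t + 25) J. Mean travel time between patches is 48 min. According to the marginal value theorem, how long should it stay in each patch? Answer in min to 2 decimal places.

Maximise g(t)/(T+t): set derivative to zero → g'(t)(T+t) = g(t).
g'(t) = 170·25/(t + 25)². Setting 170·25/(t+25)² = 170t/[(t+25)(48+t)] gives 25(48+t) = t(t+25), so t² = 25×48 = 1200.
t* = √1200 = 34.64 min.

34.64 min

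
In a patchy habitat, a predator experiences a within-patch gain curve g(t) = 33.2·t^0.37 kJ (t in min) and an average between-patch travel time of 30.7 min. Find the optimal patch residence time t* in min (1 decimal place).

18.0 min

Optimal t* satisfies g'(t*) = g(t*)/(T + t*).
g'(t) = 0.37·33.2·t^-0.63. Setting 0.37·33.2·t^-0.63 = 33.2·t^0.37/(30.7+t) gives 0.37(30.7+t) = t, so 0.63·t = 0.37×30.7.
t* = 0.37×30.7/0.63 = 18.03 min.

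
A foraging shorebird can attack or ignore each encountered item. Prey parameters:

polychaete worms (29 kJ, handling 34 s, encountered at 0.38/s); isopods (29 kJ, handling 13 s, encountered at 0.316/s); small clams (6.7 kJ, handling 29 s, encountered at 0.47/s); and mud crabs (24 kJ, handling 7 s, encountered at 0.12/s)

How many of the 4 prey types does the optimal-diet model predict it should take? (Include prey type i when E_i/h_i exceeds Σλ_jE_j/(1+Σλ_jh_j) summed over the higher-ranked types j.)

2

Rank by E/h (kJ/s): mud crabs 3.43, isopods 2.23, polychaete worms 0.853, small clams 0.231. Include each in turn until the next type's E/h falls below the running intake rate.
Rate on top 1: 1.565. isopods: 2.23 > 1.565 → include.
Rate on top 2: 2.025. polychaete worms: 0.853 < 2.025 → exclude; stop.
Optimal diet: mud crabs, isopods — 2 of 4 types.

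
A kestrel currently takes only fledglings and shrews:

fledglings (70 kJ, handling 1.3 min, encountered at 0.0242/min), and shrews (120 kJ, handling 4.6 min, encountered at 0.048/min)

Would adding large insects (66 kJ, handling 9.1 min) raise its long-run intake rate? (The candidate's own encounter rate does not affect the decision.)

Yes

On fledglings and shrews alone, R = ΣλE/(1+Σλh) = 7.454/1.252 = 5.952 kJ/min.
large insects: E/h = 66/9.1 = 7.253 kJ/min.
Since 7.253 > R, including large insects increases the long-run rate.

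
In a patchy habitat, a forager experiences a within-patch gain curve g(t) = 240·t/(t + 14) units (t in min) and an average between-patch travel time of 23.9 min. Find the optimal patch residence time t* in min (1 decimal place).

Optimal t* satisfies g'(t*) = g(t*)/(T + t*).
g'(t) = 240·14/(t + 14)². Setting 240·14/(t+14)² = 240t/[(t+14)(23.9+t)] gives 14(23.9+t) = t(t+14), so t² = 14×23.9 = 334.6.
t* = √334.6 = 18.29 min.

18.3 min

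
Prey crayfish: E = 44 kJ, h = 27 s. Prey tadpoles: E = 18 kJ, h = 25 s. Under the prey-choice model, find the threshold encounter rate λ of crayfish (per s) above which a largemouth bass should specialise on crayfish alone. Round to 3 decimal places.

Drop tadpoles once their profitability E₂/h₂ falls below the rate achievable on crayfish alone: E₂/h₂ = λE₁/(1 + λh₁).
Solve for λ: λE₁h₂ = E₂(1 + λh₁) → λ(E₁h₂ − E₂h₁) = E₂ → λ = E₂/(E₁h₂ − E₂h₁).
λ = 18/(44×25 − 18×27) = 18/614 = 0.02932 per s.

0.029 per s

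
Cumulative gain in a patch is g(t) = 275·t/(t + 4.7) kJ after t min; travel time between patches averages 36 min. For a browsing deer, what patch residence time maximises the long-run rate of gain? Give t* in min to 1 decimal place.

13.0 min

Optimal t* satisfies g'(t*) = g(t*)/(T + t*).
g'(t) = 275·4.7/(t + 4.7)². Setting 275·4.7/(t+4.7)² = 275t/[(t+4.7)(36+t)] gives 4.7(36+t) = t(t+4.7), so t² = 4.7×36 = 169.2.
t* = √169.2 = 13.01 min.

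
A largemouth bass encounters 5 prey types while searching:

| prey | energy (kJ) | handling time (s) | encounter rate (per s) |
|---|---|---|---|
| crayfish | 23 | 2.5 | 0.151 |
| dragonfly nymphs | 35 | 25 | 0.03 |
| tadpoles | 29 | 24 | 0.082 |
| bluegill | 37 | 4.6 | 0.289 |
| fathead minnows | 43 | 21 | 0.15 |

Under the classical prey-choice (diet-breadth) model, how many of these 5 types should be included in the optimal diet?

Profitabilities (E/h, kJ/s): crayfish 9.2, bluegill 8.04, fathead minnows 2.05, dragonfly nymphs 1.4, tadpoles 1.21. Add prey in this order while the next type's profitability exceeds the intake rate on those already taken.
Rate on top 1: 2.521. bluegill: 8.04 > 2.521 → include.
Rate on top 2: 5.233. fathead minnows: 2.05 < 5.233 → exclude; stop.
Optimal diet: crayfish, bluegill — 2 of 5 types.

2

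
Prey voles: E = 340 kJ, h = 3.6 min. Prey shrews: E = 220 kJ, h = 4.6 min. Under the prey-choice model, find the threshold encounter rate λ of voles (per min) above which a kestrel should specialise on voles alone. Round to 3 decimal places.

Drop shrews once their profitability E₂/h₂ falls below the rate achievable on voles alone: E₂/h₂ = λE₁/(1 + λh₁).
Solve for λ: λE₁h₂ = E₂(1 + λh₁) → λ(E₁h₂ − E₂h₁) = E₂ → λ = E₂/(E₁h₂ − E₂h₁).
λ = 220/(340×4.6 − 220×3.6) = 220/772 = 0.285 per min.

0.285 per min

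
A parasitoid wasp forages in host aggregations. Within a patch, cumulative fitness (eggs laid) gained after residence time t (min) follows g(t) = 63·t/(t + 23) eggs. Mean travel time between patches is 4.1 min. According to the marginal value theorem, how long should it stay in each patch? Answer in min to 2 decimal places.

Maximise g(t)/(T+t): set derivative to zero → g'(t)(T+t) = g(t).
g'(t) = 63·23/(t + 23)². Setting 63·23/(t+23)² = 63t/[(t+23)(4.1+t)] gives 23(4.1+t) = t(t+23), so t² = 23×4.1 = 94.3.
t* = √94.3 = 9.711 min.

9.71 min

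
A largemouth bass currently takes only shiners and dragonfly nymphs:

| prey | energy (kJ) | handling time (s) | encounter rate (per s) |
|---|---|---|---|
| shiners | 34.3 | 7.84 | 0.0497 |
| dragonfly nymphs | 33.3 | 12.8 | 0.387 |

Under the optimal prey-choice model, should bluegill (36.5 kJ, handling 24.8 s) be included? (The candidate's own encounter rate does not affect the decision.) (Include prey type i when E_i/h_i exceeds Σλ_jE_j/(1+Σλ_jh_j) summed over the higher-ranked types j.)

On shiners and dragonfly nymphs alone, R = ΣλE/(1+Σλh) = 14.59/6.343 = 2.3 kJ/s.
bluegill: E/h = 36.5/24.8 = 1.472 kJ/s.
Since 1.472 < R, time spent handling bluegill is better spent searching.

No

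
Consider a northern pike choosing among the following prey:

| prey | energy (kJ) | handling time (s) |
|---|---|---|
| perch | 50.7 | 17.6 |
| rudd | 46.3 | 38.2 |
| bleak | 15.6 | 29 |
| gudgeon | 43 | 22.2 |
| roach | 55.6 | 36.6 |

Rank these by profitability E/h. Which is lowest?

Profitability E/h (kJ/s): perch = 50.7/17.6 = 2.88, rudd = 46.3/38.2 = 1.21, bleak = 15.6/29 = 0.538, gudgeon = 43/22.2 = 1.94, roach = 55.6/36.6 = 1.52.
Ranked: perch > gudgeon > roach > rudd > bleak.

bleak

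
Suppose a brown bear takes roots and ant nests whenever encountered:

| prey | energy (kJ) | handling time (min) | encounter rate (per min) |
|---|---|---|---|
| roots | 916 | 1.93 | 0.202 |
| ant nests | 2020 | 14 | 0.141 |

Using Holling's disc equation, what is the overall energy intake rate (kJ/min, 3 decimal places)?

139.676 kJ/min

R = (0.202×916 + 0.141×2020) / (1 + 0.202×1.93 + 0.141×14) = 469.9/3.364 = 139.7 kJ/min.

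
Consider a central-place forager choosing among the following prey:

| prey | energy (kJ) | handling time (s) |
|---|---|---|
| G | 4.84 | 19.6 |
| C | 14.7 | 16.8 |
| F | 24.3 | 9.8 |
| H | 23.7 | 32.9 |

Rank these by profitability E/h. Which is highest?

F

In descending order of E/h:
F: 24.3/9.8 = 2.48 kJ/s
C: 14.7/16.8 = 0.875 kJ/s
H: 23.7/32.9 = 0.72 kJ/s
G: 4.84/19.6 = 0.247 kJ/s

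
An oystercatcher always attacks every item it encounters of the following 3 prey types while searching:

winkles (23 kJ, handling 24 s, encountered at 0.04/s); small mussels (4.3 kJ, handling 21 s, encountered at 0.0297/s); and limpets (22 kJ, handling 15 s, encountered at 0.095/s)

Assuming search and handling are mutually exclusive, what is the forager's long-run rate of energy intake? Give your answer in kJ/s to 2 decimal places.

0.78 kJ/s

R = Σλ_iE_i / (1 + Σλ_ih_i)
Numerator: 0.04×23 + 0.0297×4.3 + 0.095×22 = 3.138
Denominator: 1 + 0.04×24 + 0.0297×21 + 0.095×15 = 4.009
R = 3.138/4.009 = 0.7827 kJ/s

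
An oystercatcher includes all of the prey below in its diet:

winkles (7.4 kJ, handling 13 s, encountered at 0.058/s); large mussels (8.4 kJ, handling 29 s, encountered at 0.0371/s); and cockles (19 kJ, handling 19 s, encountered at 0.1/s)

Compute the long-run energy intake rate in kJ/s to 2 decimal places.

R = Σλ_iE_i / (1 + Σλ_ih_i)
Numerator: 0.058×7.4 + 0.0371×8.4 + 0.1×19 = 2.641
Denominator: 1 + 0.058×13 + 0.0371×29 + 0.1×19 = 4.73
R = 2.641/4.73 = 0.5583 kJ/s

0.56 kJ/s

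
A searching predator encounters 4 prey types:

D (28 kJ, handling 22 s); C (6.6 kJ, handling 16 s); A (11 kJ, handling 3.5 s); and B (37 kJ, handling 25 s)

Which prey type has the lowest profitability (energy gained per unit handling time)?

In descending order of E/h:
A: 11/3.5 = 3.14 kJ/s
B: 37/25 = 1.48 kJ/s
D: 28/22 = 1.27 kJ/s
C: 6.6/16 = 0.412 kJ/s

C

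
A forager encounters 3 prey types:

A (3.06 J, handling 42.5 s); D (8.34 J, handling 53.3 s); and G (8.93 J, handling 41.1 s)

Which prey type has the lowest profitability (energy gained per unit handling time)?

A

In descending order of E/h:
G: 8.93/41.1 = 0.217 J/s
D: 8.34/53.3 = 0.156 J/s
A: 3.06/42.5 = 0.072 J/s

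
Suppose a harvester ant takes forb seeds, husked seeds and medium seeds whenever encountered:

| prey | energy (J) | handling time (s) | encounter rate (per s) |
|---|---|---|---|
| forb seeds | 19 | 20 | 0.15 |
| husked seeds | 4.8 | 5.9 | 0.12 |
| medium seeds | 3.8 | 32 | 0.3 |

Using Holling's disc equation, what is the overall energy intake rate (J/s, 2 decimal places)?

0.32 J/s

R = (0.15×19 + 0.12×4.8 + 0.3×3.8) / (1 + 0.15×20 + 0.12×5.9 + 0.3×32) = 4.566/14.31 = 0.3191 J/s.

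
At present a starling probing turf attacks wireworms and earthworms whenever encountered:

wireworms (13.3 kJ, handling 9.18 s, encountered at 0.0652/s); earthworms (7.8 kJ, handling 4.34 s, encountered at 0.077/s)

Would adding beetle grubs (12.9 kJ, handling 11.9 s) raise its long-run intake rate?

Yes

Intake rate on the current diet: R = (0.0652×13.3 + 0.077×7.8) / (1 + 0.0652×9.18 + 0.077×4.34) = 1.468/1.933 = 0.7594 kJ/s.
beetle grubs: E/h = 12.9/11.9 = 1.084 kJ/s.
Since 1.084 > R, including beetle grubs increases the long-run rate.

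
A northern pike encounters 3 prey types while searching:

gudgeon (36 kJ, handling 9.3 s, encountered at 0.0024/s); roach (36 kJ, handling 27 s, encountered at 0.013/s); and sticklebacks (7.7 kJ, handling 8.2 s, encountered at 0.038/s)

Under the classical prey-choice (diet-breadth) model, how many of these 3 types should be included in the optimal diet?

Rank by E/h (kJ/s): gudgeon 3.87, roach 1.33, sticklebacks 0.939. Include each in turn until the next type's E/h falls below the running intake rate.
Rate on top 1: 0.08451. roach: 1.33 > 0.08451 → include.
Rate on top 2: 0.4037. sticklebacks: 0.939 > 0.4037 → include.
Optimal diet: gudgeon, roach, sticklebacks — 3 of 3 types.

3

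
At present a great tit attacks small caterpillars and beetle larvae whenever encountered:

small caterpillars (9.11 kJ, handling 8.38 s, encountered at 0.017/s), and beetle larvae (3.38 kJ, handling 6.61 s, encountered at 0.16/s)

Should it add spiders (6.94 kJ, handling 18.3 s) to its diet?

Yes

Current rate: (0.017×9.11 + 0.16×3.38)/(1 + 0.017×8.38 + 0.16×6.61) = 0.3162 kJ/s.
spiders: E/h = 6.94/18.3 = 0.3792 kJ/s.
0.3792 > 0.3162, so adding spiders raises the average — include it.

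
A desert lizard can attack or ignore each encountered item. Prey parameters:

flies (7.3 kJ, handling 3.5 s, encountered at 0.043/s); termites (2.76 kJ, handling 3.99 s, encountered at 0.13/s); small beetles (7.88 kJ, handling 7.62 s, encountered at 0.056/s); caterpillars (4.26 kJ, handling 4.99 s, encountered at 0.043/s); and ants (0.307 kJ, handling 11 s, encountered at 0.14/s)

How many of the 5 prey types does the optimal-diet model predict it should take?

Profitabilities (E/h, kJ/s): flies 2.09, small beetles 1.03, caterpillars 0.854, termites 0.692, ants 0.0279. Add prey in this order while the next type's profitability exceeds the intake rate on those already taken.
Rate on top 1: 0.2728. small beetles: 1.03 > 0.2728 → include.
Rate on top 2: 0.4788. caterpillars: 0.854 > 0.4788 → include.
Rate on top 3: 0.5237. termites: 0.692 > 0.5237 → include.
Rate on top 4: 0.5614. ants: 0.0279 < 0.5614 → exclude; stop.
Optimal diet: flies, small beetles, caterpillars, termites — 4 of 5 types.

4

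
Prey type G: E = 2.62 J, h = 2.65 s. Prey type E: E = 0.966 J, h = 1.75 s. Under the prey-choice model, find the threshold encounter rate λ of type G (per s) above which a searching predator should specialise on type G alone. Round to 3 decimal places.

0.477 per s

At the threshold, the rate on type G alone equals the profitability of type E: λ·2.62/(1 + λ·2.65) = 0.966/1.75 = 0.552.
Rearranging, λ(2.62 − 0.552×2.65) = 0.552, so λ = 0.552/1.157 = 0.477 per s.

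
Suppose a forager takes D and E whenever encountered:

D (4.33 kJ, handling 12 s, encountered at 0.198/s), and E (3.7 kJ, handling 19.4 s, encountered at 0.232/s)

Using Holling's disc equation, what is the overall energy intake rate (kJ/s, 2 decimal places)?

0.22 kJ/s

Energy encountered per unit search time: 0.198×4.33 + 0.232×3.7 = 1.716 kJ/s.
Handling time per unit search time: 0.198×12 + 0.232×19.4 = 6.877.
Rate = 1.716/(1 + 6.877) = 0.2178 kJ/s.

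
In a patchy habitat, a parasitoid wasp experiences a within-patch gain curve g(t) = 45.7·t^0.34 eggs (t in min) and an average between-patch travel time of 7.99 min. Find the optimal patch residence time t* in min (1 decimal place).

4.1 min

Maximise g(t)/(T+t): set derivative to zero → g'(t)(T+t) = g(t).
g'(t) = 0.34·45.7·t^-0.66. Setting 0.34·45.7·t^-0.66 = 45.7·t^0.34/(7.99+t) gives 0.34(7.99+t) = t, so 0.66·t = 0.34×7.99.
t* = 0.34×7.99/0.66 = 4.116 min.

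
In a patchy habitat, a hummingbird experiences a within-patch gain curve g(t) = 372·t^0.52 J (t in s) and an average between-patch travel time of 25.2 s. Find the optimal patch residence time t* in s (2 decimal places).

27.30 s

Maximise g(t)/(T+t): set derivative to zero → g'(t)(T+t) = g(t).
g'(t) = 0.52·372·t^-0.48. Setting 0.52·372·t^-0.48 = 372·t^0.52/(25.2+t) gives 0.52(25.2+t) = t, so 0.48·t = 0.52×25.2.
t* = 0.52×25.2/0.48 = 27.3 s.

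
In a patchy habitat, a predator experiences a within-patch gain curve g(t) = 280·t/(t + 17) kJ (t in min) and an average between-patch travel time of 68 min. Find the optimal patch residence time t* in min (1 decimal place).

34.0 min

By the marginal value theorem, leave when the instantaneous gain rate g'(t) equals the habitat-wide average g(t)/(T + t).
g'(t) = 280·17/(t + 17)². Setting 280·17/(t+17)² = 280t/[(t+17)(68+t)] gives 17(68+t) = t(t+17), so t² = 17×68 = 1156.
t* = √1156 = 34 min.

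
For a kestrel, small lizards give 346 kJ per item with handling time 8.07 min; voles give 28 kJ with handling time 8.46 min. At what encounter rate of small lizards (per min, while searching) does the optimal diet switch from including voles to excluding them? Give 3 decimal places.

Drop voles once their profitability E₂/h₂ falls below the rate achievable on small lizards alone: E₂/h₂ = λE₁/(1 + λh₁).
Solve for λ: λE₁h₂ = E₂(1 + λh₁) → λ(E₁h₂ − E₂h₁) = E₂ → λ = E₂/(E₁h₂ − E₂h₁).
λ = 28/(346×8.46 − 28×8.07) = 28/2701 = 0.01037 per min.

0.010 per min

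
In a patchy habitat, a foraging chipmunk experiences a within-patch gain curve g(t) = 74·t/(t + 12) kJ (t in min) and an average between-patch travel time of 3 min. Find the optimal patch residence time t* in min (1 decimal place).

6.0 min

Optimal t* satisfies g'(t*) = g(t*)/(T + t*).
g'(t) = 74·12/(t + 12)². Setting 74·12/(t+12)² = 74t/[(t+12)(3+t)] gives 12(3+t) = t(t+12), so t² = 12×3 = 36.
t* = √36 = 6 min.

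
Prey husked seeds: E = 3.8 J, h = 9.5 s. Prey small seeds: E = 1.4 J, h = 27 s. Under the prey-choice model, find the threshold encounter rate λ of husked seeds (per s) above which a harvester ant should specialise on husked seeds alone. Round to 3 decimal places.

The zero-one rule: include small seeds iff E₂/h₂ > λE₁/(1+λh₁). Equality gives the switch point.
λE₁h₂ = E₂ + λE₂h₁ ⇒ λ = E₂/(E₁h₂ − E₂h₁) = 1.4/(102.6 − 13.3) = 0.01568 per s.

0.016 per s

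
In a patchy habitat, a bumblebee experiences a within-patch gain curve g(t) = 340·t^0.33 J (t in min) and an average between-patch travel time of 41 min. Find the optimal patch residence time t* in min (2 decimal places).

20.19 min

Maximise g(t)/(T+t): set derivative to zero → g'(t)(T+t) = g(t).
g'(t) = 0.33·340·t^-0.67. Setting 0.33·340·t^-0.67 = 340·t^0.33/(41+t) gives 0.33(41+t) = t, so 0.67·t = 0.33×41.
t* = 0.33×41/0.67 = 20.19 min.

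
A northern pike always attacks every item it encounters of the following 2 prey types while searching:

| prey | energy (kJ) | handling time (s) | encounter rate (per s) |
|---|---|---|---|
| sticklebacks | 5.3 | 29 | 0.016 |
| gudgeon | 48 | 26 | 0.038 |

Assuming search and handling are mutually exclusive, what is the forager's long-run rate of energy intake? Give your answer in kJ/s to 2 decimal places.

Energy encountered per unit search time: 0.016×5.3 + 0.038×48 = 1.909 kJ/s.
Handling time per unit search time: 0.016×29 + 0.038×26 = 1.452.
Rate = 1.909/(1 + 1.452) = 0.7785 kJ/s.

0.78 kJ/s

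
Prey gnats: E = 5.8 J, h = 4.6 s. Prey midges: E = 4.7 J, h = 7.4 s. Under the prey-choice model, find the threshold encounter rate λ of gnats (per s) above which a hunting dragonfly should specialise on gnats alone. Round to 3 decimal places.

0.221 per s

Drop midges once their profitability E₂/h₂ falls below the rate achievable on gnats alone: E₂/h₂ = λE₁/(1 + λh₁).
Solve for λ: λE₁h₂ = E₂(1 + λh₁) → λ(E₁h₂ − E₂h₁) = E₂ → λ = E₂/(E₁h₂ − E₂h₁).
λ = 4.7/(5.8×7.4 − 4.7×4.6) = 4.7/21.3 = 0.2207 per s.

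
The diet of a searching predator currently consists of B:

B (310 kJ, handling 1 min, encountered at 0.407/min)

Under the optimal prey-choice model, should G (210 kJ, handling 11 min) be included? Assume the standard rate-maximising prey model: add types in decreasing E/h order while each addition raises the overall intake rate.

No

Current rate: (0.407×310)/(1 + 0.407×1) = 89.67 kJ/min.
Profitability of G: 210/11 = 19.09 kJ/min.
Since 19.09 < R, time spent handling G is better spent searching.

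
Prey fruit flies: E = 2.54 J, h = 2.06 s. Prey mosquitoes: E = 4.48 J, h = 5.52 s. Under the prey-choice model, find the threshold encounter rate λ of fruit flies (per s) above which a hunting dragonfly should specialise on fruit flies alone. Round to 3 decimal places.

0.935 per s

The zero-one rule: include mosquitoes iff E₂/h₂ > λE₁/(1+λh₁). Equality gives the switch point.
λE₁h₂ = E₂ + λE₂h₁ ⇒ λ = E₂/(E₁h₂ − E₂h₁) = 4.48/(14.02 − 9.229) = 0.9349 per s.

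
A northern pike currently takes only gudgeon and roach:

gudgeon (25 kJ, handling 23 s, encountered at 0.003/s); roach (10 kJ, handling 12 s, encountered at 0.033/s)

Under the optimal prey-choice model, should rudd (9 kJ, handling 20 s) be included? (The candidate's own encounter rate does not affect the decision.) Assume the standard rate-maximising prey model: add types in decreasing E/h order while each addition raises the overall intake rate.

Intake rate on the current diet: R = (0.003×25 + 0.033×10) / (1 + 0.003×23 + 0.033×12) = 0.405/1.465 = 0.2765 kJ/s.
rudd: E/h = 9/20 = 0.45 kJ/s.
0.45 > 0.2765, so adding rudd raises the average — include it.

Yes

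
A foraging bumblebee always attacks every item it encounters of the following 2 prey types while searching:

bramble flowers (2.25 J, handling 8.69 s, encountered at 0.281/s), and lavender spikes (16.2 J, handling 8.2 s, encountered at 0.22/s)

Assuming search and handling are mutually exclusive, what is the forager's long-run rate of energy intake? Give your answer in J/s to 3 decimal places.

Energy encountered per unit search time: 0.281×2.25 + 0.22×16.2 = 4.196 J/s.
Handling time per unit search time: 0.281×8.69 + 0.22×8.2 = 4.246.
Rate = 4.196/(1 + 4.246) = 0.7999 J/s.

0.800 J/s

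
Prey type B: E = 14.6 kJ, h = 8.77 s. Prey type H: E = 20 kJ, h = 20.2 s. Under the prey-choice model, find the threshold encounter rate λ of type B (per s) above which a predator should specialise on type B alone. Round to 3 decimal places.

0.167 per s

The zero-one rule: include type H iff E₂/h₂ > λE₁/(1+λh₁). Equality gives the switch point.
λE₁h₂ = E₂ + λE₂h₁ ⇒ λ = E₂/(E₁h₂ − E₂h₁) = 20/(294.9 − 175.4) = 0.1673 per s.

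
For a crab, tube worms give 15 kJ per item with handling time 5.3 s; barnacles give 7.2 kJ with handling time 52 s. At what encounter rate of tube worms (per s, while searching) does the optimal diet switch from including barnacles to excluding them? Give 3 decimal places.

Drop barnacles once their profitability E₂/h₂ falls below the rate achievable on tube worms alone: E₂/h₂ = λE₁/(1 + λh₁).
Solve for λ: λE₁h₂ = E₂(1 + λh₁) → λ(E₁h₂ − E₂h₁) = E₂ → λ = E₂/(E₁h₂ − E₂h₁).
λ = 7.2/(15×52 − 7.2×5.3) = 7.2/741.8 = 0.009706 per s.

0.010 per s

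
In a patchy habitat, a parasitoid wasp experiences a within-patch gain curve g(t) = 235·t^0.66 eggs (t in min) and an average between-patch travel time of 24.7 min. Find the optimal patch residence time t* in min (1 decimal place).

47.9 min

Optimal t* satisfies g'(t*) = g(t*)/(T + t*).
g'(t) = 0.66·235·t^-0.34. Setting 0.66·235·t^-0.34 = 235·t^0.66/(24.7+t) gives 0.66(24.7+t) = t, so 0.34·t = 0.66×24.7.
t* = 0.66×24.7/0.34 = 47.95 min.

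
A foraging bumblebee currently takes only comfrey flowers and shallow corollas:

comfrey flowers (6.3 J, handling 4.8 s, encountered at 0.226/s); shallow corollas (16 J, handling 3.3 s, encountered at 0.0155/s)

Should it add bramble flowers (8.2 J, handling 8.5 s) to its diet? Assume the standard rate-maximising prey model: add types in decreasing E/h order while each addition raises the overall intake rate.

On comfrey flowers and shallow corollas alone, R = ΣλE/(1+Σλh) = 1.672/2.136 = 0.7827 J/s.
bramble flowers: E/h = 8.2/8.5 = 0.9647 J/s.
0.9647 > 0.7827, so adding bramble flowers raises the average — include it.

Yes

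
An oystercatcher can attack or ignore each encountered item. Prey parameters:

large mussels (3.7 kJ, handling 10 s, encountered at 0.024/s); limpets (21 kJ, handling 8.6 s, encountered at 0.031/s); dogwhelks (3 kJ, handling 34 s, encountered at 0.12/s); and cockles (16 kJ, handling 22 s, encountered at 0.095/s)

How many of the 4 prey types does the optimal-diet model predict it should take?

2

Profitabilities (E/h, kJ/s): limpets 2.44, cockles 0.727, large mussels 0.37, dogwhelks 0.0882. Add prey in this order while the next type's profitability exceeds the intake rate on those already taken.
Rate on top 1: 0.514. cockles: 0.727 > 0.514 → include.
Rate on top 2: 0.6468. large mussels: 0.37 < 0.6468 → exclude; stop.
Optimal diet: limpets, cockles — 2 of 4 types.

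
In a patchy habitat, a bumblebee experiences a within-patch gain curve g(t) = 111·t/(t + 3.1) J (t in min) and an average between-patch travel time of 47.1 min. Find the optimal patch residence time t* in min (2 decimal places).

By the marginal value theorem, leave when the instantaneous gain rate g'(t) equals the habitat-wide average g(t)/(T + t).
g'(t) = 111·3.1/(t + 3.1)². Setting 111·3.1/(t+3.1)² = 111t/[(t+3.1)(47.1+t)] gives 3.1(47.1+t) = t(t+3.1), so t² = 3.1×47.1 = 146.
t* = √146 = 12.08 min.

12.08 min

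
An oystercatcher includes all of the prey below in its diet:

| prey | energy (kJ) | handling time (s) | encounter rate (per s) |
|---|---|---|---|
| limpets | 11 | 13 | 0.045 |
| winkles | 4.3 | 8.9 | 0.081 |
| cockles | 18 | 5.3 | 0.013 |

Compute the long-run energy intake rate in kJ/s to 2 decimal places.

Energy encountered per unit search time: 0.045×11 + 0.081×4.3 + 0.013×18 = 1.077 kJ/s.
Handling time per unit search time: 0.045×13 + 0.081×8.9 + 0.013×5.3 = 1.375.
Rate = 1.077/(1 + 1.375) = 0.4536 kJ/s.

0.45 kJ/s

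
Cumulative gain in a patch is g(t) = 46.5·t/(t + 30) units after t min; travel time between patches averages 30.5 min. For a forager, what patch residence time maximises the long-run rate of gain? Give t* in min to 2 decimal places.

By the marginal value theorem, leave when the instantaneous gain rate g'(t) equals the habitat-wide average g(t)/(T + t).
g'(t) = 46.5·30/(t + 30)². Setting 46.5·30/(t+30)² = 46.5t/[(t+30)(30.5+t)] gives 30(30.5+t) = t(t+30), so t² = 30×30.5 = 915.
t* = √915 = 30.25 min.

30.25 min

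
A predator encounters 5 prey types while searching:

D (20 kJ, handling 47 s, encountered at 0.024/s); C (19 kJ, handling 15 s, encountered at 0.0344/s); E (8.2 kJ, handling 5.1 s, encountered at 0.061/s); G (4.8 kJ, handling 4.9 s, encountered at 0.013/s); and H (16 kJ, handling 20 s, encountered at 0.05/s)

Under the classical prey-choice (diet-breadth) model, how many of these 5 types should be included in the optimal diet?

E/h in descending order: E 1.61, C 1.27, G 0.98, H 0.8, D 0.426 kJ/s. The optimal diet is the largest prefix of this list for which every included type satisfies E_i/h_i > R on the types above it.
Rate on top 1: 0.3815. C: 1.27 > 0.3815 → include.
Rate on top 2: 0.6315. G: 0.98 > 0.6315 → include.
Rate on top 3: 0.6432. H: 0.8 > 0.6432 → include.
Rate on top 4: 0.6975. D: 0.426 < 0.6975 → exclude; stop.
Optimal diet: E, C, G, H — 4 of 5 types.

4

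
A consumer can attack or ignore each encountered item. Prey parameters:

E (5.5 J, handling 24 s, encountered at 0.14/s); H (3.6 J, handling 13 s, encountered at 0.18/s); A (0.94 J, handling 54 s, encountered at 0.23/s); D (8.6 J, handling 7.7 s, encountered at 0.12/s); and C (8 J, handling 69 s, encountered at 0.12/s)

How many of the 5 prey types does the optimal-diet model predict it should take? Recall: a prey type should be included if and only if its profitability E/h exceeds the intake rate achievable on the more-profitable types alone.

1

E/h in descending order: D 1.12, H 0.277, E 0.229, C 0.116, A 0.0174 J/s. The optimal diet is the largest prefix of this list for which every included type satisfies E_i/h_i > R on the types above it.
Rate on top 1: 0.5364. H: 0.277 < 0.5364 → exclude; stop.
Optimal diet: D — 1 of 5 types.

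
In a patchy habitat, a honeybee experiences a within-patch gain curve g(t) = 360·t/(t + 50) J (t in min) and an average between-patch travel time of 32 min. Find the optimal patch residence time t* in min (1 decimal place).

40.0 min

Optimal t* satisfies g'(t*) = g(t*)/(T + t*).
g'(t) = 360·50/(t + 50)². Setting 360·50/(t+50)² = 360t/[(t+50)(32+t)] gives 50(32+t) = t(t+50), so t² = 50×32 = 1600.
t* = √1600 = 40 min.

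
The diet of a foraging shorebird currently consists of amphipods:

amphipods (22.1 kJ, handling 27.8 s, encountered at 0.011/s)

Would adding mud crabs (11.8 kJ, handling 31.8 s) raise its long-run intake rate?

Yes

On amphipods alone, R = ΣλE/(1+Σλh) = 0.2431/1.306 = 0.1862 kJ/s.
Profitability of mud crabs: 11.8/31.8 = 0.3711 kJ/s.
Since 0.3711 > R, including mud crabs increases the long-run rate.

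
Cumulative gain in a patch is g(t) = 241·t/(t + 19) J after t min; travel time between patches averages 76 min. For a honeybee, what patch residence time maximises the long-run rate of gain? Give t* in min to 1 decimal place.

38.0 min

Maximise g(t)/(T+t): set derivative to zero → g'(t)(T+t) = g(t).
g'(t) = 241·19/(t + 19)². Setting 241·19/(t+19)² = 241t/[(t+19)(76+t)] gives 19(76+t) = t(t+19), so t² = 19×76 = 1444.
t* = √1444 = 38 min.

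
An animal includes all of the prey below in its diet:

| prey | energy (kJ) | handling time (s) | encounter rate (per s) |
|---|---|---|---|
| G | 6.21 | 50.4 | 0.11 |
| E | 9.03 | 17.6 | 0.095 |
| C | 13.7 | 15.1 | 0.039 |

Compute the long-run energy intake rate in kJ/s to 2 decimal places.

R = (0.11×6.21 + 0.095×9.03 + 0.039×13.7) / (1 + 0.11×50.4 + 0.095×17.6 + 0.039×15.1) = 2.075/8.805 = 0.2357 kJ/s.

0.24 kJ/s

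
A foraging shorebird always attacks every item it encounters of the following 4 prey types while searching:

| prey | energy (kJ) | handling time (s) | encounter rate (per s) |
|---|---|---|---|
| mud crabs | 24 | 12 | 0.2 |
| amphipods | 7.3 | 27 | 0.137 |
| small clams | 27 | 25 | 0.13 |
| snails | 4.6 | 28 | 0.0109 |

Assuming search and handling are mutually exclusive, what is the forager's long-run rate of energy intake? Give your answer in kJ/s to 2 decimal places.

R = Σλ_iE_i / (1 + Σλ_ih_i)
Numerator: 0.2×24 + 0.137×7.3 + 0.13×27 + 0.0109×4.6 = 9.36
Denominator: 1 + 0.2×12 + 0.137×27 + 0.13×25 + 0.0109×28 = 10.65
R = 9.36/10.65 = 0.8785 kJ/s

0.88 kJ/s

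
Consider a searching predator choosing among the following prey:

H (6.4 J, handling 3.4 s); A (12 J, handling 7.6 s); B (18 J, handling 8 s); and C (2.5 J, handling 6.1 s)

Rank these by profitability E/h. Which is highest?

B

In descending order of E/h:
B: 18/8 = 2.25 J/s
H: 6.4/3.4 = 1.88 J/s
A: 12/7.6 = 1.58 J/s
C: 2.5/6.1 = 0.41 J/s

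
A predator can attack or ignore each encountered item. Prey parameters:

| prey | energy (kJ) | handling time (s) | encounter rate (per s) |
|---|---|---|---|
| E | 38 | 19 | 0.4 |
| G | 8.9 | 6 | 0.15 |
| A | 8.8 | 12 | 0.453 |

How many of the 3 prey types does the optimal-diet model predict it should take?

1

Rank by E/h (kJ/s): E 2, G 1.48, A 0.733. Include each in turn until the next type's E/h falls below the running intake rate.
Rate on top 1: 1.767. G: 1.48 < 1.767 → exclude; stop.
Optimal diet: E — 1 of 3 types.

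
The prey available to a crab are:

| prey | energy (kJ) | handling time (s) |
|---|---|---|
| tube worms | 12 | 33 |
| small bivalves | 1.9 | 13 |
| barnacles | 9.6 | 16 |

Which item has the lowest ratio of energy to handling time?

In descending order of E/h:
barnacles: 9.6/16 = 0.6 kJ/s
tube worms: 12/33 = 0.364 kJ/s
small bivalves: 1.9/13 = 0.146 kJ/s

small bivalves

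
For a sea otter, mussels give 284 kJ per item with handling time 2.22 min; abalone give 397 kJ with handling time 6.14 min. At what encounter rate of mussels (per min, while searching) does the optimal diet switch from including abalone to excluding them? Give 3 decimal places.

The zero-one rule: include abalone iff E₂/h₂ > λE₁/(1+λh₁). Equality gives the switch point.
λE₁h₂ = E₂ + λE₂h₁ ⇒ λ = E₂/(E₁h₂ − E₂h₁) = 397/(1744 − 881.3) = 0.4603 per min.

0.460 per min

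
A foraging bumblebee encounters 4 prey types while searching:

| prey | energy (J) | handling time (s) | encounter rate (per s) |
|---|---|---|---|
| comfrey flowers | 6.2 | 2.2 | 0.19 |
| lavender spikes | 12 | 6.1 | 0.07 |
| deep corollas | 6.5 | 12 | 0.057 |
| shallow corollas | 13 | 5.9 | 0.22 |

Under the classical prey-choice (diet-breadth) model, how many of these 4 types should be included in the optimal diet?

E/h in descending order: comfrey flowers 2.82, shallow corollas 2.2, lavender spikes 1.97, deep corollas 0.542 J/s. The optimal diet is the largest prefix of this list for which every included type satisfies E_i/h_i > R on the types above it.
Rate on top 1: 0.8307. shallow corollas: 2.2 > 0.8307 → include.
Rate on top 2: 1.487. lavender spikes: 1.97 > 1.487 → include.
Rate on top 3: 1.552. deep corollas: 0.542 < 1.552 → exclude; stop.
Optimal diet: comfrey flowers, shallow corollas, lavender spikes — 3 of 4 types.

3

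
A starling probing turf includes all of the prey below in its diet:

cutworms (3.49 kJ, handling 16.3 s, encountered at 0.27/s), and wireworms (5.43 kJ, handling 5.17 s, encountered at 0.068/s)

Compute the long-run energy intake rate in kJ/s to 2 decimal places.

R = Σλ_iE_i / (1 + Σλ_ih_i)
Numerator: 0.27×3.49 + 0.068×5.43 = 1.312
Denominator: 1 + 0.27×16.3 + 0.068×5.17 = 5.753
R = 1.312/5.753 = 0.228 kJ/s

0.23 kJ/s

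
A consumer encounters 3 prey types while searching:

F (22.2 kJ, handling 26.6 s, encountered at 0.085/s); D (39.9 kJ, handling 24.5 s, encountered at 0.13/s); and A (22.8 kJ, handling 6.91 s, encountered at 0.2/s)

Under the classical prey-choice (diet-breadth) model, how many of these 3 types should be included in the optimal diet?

1

Rank by E/h (kJ/s): A 3.3, D 1.63, F 0.835. Include each in turn until the next type's E/h falls below the running intake rate.
Rate on top 1: 1.914. D: 1.63 < 1.914 → exclude; stop.
Optimal diet: A — 1 of 3 types.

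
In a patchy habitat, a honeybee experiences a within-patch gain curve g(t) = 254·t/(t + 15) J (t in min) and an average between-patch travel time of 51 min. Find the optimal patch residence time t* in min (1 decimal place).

27.7 min

By the marginal value theorem, leave when the instantaneous gain rate g'(t) equals the habitat-wide average g(t)/(T + t).
g'(t) = 254·15/(t + 15)². Setting 254·15/(t+15)² = 254t/[(t+15)(51+t)] gives 15(51+t) = t(t+15), so t² = 15×51 = 765.
t* = √765 = 27.66 min.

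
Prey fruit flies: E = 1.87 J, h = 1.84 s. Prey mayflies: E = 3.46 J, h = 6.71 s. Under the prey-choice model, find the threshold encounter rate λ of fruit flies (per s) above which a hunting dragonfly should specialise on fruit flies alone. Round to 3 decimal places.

The zero-one rule: include mayflies iff E₂/h₂ > λE₁/(1+λh₁). Equality gives the switch point.
λE₁h₂ = E₂ + λE₂h₁ ⇒ λ = E₂/(E₁h₂ − E₂h₁) = 3.46/(12.55 − 6.366) = 0.5598 per s.

0.560 per s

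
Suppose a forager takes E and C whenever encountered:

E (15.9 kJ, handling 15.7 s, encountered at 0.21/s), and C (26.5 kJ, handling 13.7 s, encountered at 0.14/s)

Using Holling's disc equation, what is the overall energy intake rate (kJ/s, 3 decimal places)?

R = (0.21×15.9 + 0.14×26.5) / (1 + 0.21×15.7 + 0.14×13.7) = 7.049/6.215 = 1.134 kJ/s.

1.134 kJ/s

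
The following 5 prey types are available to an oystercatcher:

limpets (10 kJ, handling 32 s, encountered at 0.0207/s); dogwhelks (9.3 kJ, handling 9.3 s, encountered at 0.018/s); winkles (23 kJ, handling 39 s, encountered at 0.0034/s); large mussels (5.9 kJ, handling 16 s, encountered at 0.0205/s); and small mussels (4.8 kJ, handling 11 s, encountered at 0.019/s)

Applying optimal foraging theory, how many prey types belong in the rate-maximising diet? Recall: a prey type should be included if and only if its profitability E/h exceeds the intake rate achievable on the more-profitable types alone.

5

E/h in descending order: dogwhelks 1, winkles 0.59, small mussels 0.436, large mussels 0.369, limpets 0.312 kJ/s. The optimal diet is the largest prefix of this list for which every included type satisfies E_i/h_i > R on the types above it.
Rate on top 1: 0.1434. winkles: 0.59 > 0.1434 → include.
Rate on top 2: 0.1889. small mussels: 0.436 > 0.1889 → include.
Rate on top 3: 0.2232. large mussels: 0.369 > 0.2232 → include.
Rate on top 4: 0.2492. limpets: 0.312 > 0.2492 → include.
Optimal diet: dogwhelks, winkles, small mussels, large mussels, limpets — 5 of 5 types.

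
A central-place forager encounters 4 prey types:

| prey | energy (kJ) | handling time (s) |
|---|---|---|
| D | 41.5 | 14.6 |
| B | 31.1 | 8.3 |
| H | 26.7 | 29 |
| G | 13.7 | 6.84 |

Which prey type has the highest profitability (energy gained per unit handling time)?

Profitability E/h (kJ/s): D = 41.5/14.6 = 2.84, B = 31.1/8.3 = 3.75, H = 26.7/29 = 0.921, G = 13.7/6.84 = 2.
Ranked: B > D > G > H.

B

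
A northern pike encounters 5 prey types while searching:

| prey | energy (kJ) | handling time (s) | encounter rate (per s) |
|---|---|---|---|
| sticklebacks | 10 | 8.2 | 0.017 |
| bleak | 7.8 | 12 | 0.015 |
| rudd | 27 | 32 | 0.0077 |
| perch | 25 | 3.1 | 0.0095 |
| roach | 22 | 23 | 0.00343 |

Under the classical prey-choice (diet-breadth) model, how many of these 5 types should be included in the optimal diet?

5

Profitabilities (E/h, kJ/s): perch 8.06, sticklebacks 1.22, roach 0.957, rudd 0.844, bleak 0.65. Add prey in this order while the next type's profitability exceeds the intake rate on those already taken.
Rate on top 1: 0.2307. sticklebacks: 1.22 > 0.2307 → include.
Rate on top 2: 0.3486. roach: 0.957 > 0.3486 → include.
Rate on top 3: 0.3871. rudd: 0.844 > 0.3871 → include.
Rate on top 4: 0.4624. bleak: 0.65 > 0.4624 → include.
Optimal diet: perch, sticklebacks, roach, rudd, bleak — 5 of 5 types.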